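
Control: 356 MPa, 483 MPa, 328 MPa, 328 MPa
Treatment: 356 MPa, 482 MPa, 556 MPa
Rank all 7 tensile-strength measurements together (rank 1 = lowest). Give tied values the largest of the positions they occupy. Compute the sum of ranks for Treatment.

Sorted (ascending): 328, 328, 356, 356, 482, 483, 556
The 2 values of 328 occupy positions 1–2 → each gets rank 2.
The 2 values of 356 occupy positions 3–4 → each gets rank 4.
Treatment values → pooled ranks: 356→4, 482→5, 556→7
Rank sum = 4 + 5 + 7 = 16

16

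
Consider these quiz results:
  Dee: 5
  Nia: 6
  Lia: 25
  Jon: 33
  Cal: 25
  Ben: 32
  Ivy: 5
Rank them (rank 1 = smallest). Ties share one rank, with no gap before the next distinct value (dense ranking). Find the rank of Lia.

Sorted (ascending): 5, 5, 6, 25, 25, 32, 33
The 2 values of 5 share dense rank 1.
The 2 values of 25 share dense rank 3.
Remaining distinct values take the next consecutive integers.
Lia has value 25 → rank 3.

3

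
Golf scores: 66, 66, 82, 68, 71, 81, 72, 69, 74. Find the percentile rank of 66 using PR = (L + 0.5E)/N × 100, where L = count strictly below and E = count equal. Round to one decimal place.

11.1

N = 9.
Strictly below 66: 0. Equal to 66: 2.
PR = (0 + 0.5·2)/9 × 100 = 11.1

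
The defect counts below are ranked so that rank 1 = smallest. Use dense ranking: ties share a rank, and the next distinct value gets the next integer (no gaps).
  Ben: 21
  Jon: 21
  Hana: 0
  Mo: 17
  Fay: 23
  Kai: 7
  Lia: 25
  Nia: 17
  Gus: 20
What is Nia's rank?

Sorted (ascending): 0, 7, 17, 17, 20, 21, 21, 23, 25
The 2 values of 17 share dense rank 3.
The 2 values of 21 share dense rank 5.
Remaining distinct values take the next consecutive integers.
Nia has value 17 → rank 3.

3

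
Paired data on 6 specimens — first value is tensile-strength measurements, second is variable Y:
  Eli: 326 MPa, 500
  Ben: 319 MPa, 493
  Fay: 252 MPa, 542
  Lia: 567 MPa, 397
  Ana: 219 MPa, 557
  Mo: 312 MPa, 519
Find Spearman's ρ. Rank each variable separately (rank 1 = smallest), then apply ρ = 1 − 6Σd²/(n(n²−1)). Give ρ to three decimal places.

Ranks of variable 1: 5, 4, 2, 6, 1, 3
Ranks of variable 2: 3, 2, 5, 1, 6, 4
d = r₁ − r₂: 2, 2, -3, 5, -5, -1
d²: 4, 4, 9, 25, 25, 1; Σd² = 68
ρ = 1 − 6·68/(6·35) = 1 − 408/210 = -0.943

-0.943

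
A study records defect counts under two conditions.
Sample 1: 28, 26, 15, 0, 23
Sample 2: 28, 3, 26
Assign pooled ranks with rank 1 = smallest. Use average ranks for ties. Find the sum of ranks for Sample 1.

Sorted (ascending): 0, 3, 15, 23, 26, 26, 28, 28
The 2 values of 26 occupy positions 5–6 → average rank (5+6)/2 = 5.5.
The 2 values of 28 occupy positions 7–8 → average rank (7+8)/2 = 7.5.
Sample 1 values → pooled ranks: 28→7.5, 26→5.5, 15→3, 0→1, 23→4
Rank sum = 7.5 + 5.5 + 3 + 1 + 4 = 21

21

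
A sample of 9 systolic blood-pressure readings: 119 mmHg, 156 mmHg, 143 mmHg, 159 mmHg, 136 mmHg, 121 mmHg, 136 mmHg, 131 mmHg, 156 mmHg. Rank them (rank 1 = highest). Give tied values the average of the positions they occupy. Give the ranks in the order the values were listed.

Sorted (descending): 159, 156, 156, 143, 136, 136, 131, 121, 119
The 2 values of 156 occupy positions 2–3 → average rank (2+3)/2 = 2.5.
The 2 values of 136 occupy positions 5–6 → average rank (5+6)/2 = 5.5.

9, 2.5, 4, 1, 5.5, 8, 5.5, 7, 2.5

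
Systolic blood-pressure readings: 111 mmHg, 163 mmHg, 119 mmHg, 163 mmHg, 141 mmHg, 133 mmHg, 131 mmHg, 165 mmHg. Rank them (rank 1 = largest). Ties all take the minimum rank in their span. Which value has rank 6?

Sorted (descending): 165, 163, 163, 141, 133, 131, 119, 111
The 2 values of 163 occupy positions 2–3 → each gets rank 2.
Rank 6 → value 131.

131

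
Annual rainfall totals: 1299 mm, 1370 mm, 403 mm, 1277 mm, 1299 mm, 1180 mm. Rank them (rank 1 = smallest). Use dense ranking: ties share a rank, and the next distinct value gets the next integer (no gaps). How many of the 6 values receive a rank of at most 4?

Sorted (ascending): 403, 1180, 1277, 1299, 1299, 1370
The 2 values of 1299 share dense rank 4.
Remaining distinct values take the next consecutive integers.
Ranks ≤ 4: {1, 2, 3, 4, 4} → 5 values.

5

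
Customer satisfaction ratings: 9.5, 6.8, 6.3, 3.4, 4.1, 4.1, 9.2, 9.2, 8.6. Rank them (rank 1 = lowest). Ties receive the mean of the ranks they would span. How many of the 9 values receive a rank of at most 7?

Sorted (ascending): 3.4, 4.1, 4.1, 6.3, 6.8, 8.6, 9.2, 9.2, 9.5
The 2 values of 4.1 occupy positions 2–3 → average rank (2+3)/2 = 2.5.
The 2 values of 9.2 occupy positions 7–8 → average rank (7+8)/2 = 7.5.
Ranks ≤ 7: {1, 2.5, 2.5, 4, 5, 6} → 6 values.

6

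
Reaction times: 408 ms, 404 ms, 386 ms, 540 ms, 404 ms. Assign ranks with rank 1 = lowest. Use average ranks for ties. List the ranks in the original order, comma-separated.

Sorted (ascending): 386, 404, 404, 408, 540
The 2 values of 404 occupy positions 2–3 → average rank (2+3)/2 = 2.5.

4, 2.5, 1, 5, 2.5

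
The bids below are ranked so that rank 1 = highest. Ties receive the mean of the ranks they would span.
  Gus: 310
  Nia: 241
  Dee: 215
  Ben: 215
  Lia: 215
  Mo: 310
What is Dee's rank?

Sorted (descending): 310, 310, 241, 215, 215, 215
The 2 values of 310 occupy positions 1–2 → average rank (1+2)/2 = 1.5.
The 3 values of 215 occupy positions 4–6 → average rank 5.
Dee has value 215 → rank 5.

5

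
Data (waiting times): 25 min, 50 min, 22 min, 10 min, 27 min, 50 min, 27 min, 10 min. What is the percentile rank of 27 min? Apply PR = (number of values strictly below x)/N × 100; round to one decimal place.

N = 8.
Strictly below 27: 4. Equal to 27: 2.
PR = 4/8 × 100 = 50.0

50.0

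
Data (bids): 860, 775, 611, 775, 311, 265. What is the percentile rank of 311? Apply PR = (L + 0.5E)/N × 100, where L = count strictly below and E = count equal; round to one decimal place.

25.0

N = 6.
Strictly below 311: 1. Equal to 311: 1.
PR = (1 + 0.5·1)/6 × 100 = 25.0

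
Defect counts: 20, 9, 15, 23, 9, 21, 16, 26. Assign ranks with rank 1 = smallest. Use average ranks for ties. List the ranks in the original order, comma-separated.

Sorted (ascending): 9, 9, 15, 16, 20, 21, 23, 26
The 2 values of 9 occupy positions 1–2 → average rank (1+2)/2 = 1.5.

5, 1.5, 3, 7, 1.5, 6, 4, 8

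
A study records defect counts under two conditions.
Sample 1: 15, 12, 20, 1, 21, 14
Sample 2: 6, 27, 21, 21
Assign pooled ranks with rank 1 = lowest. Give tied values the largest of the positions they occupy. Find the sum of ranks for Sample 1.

28

Sorted (ascending): 1, 6, 12, 14, 15, 20, 21, 21, 21, 27
The 3 values of 21 occupy positions 7–9 → each gets rank 9.
Sample 1 values → pooled ranks: 15→5, 12→3, 20→6, 1→1, 21→9, 14→4
Rank sum = 5 + 3 + 6 + 1 + 9 + 4 = 28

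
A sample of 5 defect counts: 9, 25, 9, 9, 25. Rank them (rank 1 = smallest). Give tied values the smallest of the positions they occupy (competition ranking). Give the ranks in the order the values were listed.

1, 4, 1, 1, 4

Sorted (ascending): 9, 9, 9, 25, 25
The 3 values of 9 occupy positions 1–3 → each gets rank 1.
The 2 values of 25 occupy positions 4–5 → each gets rank 4.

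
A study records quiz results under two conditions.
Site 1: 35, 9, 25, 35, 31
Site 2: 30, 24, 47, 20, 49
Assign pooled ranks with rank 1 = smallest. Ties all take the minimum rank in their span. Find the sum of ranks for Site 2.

29

Sorted (ascending): 9, 20, 24, 25, 30, 31, 35, 35, 47, 49
The 2 values of 35 occupy positions 7–8 → each gets rank 7.
Site 2 values → pooled ranks: 30→5, 24→3, 47→9, 20→2, 49→10
Rank sum = 5 + 3 + 9 + 2 + 10 = 29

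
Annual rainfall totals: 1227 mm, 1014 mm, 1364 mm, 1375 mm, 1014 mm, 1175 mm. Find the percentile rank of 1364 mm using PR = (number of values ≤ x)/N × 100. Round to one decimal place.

N = 6.
Strictly below 1364: 4. Equal to 1364: 1.
PR = 5/6 × 100 = 83.3

83.3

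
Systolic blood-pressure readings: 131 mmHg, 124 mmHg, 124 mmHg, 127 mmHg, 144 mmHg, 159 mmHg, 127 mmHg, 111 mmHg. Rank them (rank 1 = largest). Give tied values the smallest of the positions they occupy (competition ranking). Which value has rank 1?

Sorted (descending): 159, 144, 131, 127, 127, 124, 124, 111
The 2 values of 127 occupy positions 4–5 → each gets rank 4.
The 2 values of 124 occupy positions 6–7 → each gets rank 6.
Rank 1 → value 159.

159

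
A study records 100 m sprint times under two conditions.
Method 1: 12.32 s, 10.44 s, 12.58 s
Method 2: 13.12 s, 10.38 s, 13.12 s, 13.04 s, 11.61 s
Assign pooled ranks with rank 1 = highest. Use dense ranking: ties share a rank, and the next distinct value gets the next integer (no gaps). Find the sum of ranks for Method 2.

16

Sorted (descending): 13.12, 13.12, 13.04, 12.58, 12.32, 11.61, 10.44, 10.38
The 2 values of 13.12 share dense rank 1.
Remaining distinct values take the next consecutive integers.
Method 2 values → pooled ranks: 13.12→1, 10.38→7, 13.12→1, 13.04→2, 11.61→5
Rank sum = 1 + 7 + 1 + 2 + 5 = 16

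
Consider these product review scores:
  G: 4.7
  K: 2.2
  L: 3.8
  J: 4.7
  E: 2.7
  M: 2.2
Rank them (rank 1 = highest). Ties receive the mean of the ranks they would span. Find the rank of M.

Sorted (descending): 4.7, 4.7, 3.8, 2.7, 2.2, 2.2
The 2 values of 4.7 occupy positions 1–2 → average rank (1+2)/2 = 1.5.
The 2 values of 2.2 occupy positions 5–6 → average rank (5+6)/2 = 5.5.
M has value 2.2 → rank 5.5.

5.5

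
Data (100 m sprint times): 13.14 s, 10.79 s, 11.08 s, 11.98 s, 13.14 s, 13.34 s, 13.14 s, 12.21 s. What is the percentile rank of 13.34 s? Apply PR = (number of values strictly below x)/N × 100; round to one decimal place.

87.5

N = 8.
Strictly below 13.34: 7. Equal to 13.34: 1.
PR = 7/8 × 100 = 87.5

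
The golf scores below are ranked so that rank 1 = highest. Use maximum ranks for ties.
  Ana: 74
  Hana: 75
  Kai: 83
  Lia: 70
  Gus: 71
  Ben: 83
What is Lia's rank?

Sorted (descending): 83, 83, 75, 74, 71, 70
The 2 values of 83 occupy positions 1–2 → each gets rank 2.
Lia has value 70 → rank 6.

6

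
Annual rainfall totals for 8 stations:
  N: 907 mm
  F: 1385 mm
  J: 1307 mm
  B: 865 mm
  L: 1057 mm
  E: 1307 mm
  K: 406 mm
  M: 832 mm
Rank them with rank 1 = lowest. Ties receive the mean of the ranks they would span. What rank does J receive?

Sorted (ascending): 406, 832, 865, 907, 1057, 1307, 1307, 1385
The 2 values of 1307 occupy positions 6–7 → average rank (6+7)/2 = 6.5.
J has value 1307 mm → rank 6.5.

6.5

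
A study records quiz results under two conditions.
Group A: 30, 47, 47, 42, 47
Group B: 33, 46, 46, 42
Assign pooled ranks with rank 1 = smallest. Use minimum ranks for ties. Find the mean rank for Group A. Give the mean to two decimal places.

Sorted (ascending): 30, 33, 42, 42, 46, 46, 47, 47, 47
The 2 values of 42 occupy positions 3–4 → each gets rank 3.
The 2 values of 46 occupy positions 5–6 → each gets rank 5.
The 3 values of 47 occupy positions 7–9 → each gets rank 7.
Group A values → pooled ranks: 30→1, 47→7, 47→7, 42→3, 47→7
Mean rank = (1 + 7 + 7 + 3 + 7) / 5 = 5.00

5.00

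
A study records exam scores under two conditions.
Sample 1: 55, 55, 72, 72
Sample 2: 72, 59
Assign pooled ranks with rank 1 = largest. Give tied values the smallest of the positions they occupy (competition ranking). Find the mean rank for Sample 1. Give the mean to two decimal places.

3.00

Sorted (descending): 72, 72, 72, 59, 55, 55
The 3 values of 72 occupy positions 1–3 → each gets rank 1.
The 2 values of 55 occupy positions 5–6 → each gets rank 5.
Sample 1 values → pooled ranks: 55→5, 55→5, 72→1, 72→1
Mean rank = (5 + 5 + 1 + 1) / 4 = 3.00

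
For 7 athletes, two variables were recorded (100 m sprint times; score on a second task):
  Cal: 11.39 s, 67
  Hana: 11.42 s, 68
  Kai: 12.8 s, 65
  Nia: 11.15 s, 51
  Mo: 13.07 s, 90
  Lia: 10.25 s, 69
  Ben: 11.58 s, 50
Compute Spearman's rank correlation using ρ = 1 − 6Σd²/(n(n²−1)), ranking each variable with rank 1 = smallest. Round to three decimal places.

0.071

Ranks of variable 1: 3, 4, 6, 2, 7, 1, 5
Ranks of variable 2: 4, 5, 3, 2, 7, 6, 1
d = r₁ − r₂: -1, -1, 3, 0, 0, -5, 4
d²: 1, 1, 9, 0, 0, 25, 16; Σd² = 52
ρ = 1 − 6·52/(7·48) = 1 − 312/336 = 0.071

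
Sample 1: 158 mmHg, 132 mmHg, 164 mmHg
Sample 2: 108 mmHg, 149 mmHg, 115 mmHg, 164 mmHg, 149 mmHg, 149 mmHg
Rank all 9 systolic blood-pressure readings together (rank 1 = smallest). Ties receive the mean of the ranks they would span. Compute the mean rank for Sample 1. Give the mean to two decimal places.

6.17

Sorted (ascending): 108, 115, 132, 149, 149, 149, 158, 164, 164
The 3 values of 149 occupy positions 4–6 → average rank 5.
The 2 values of 164 occupy positions 8–9 → average rank (8+9)/2 = 8.5.
Sample 1 values → pooled ranks: 158→7, 132→3, 164→8.5
Mean rank = (7 + 3 + 8.5) / 3 = 6.17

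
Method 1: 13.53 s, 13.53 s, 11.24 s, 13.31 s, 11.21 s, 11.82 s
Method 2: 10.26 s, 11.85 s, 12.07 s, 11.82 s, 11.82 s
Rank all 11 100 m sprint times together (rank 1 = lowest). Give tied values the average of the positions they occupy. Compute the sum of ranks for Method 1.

40

Sorted (ascending): 10.26, 11.21, 11.24, 11.82, 11.82, 11.82, 11.85, 12.07, 13.31, 13.53, 13.53
The 3 values of 11.82 occupy positions 4–6 → average rank 5.
The 2 values of 13.53 occupy positions 10–11 → average rank (10+11)/2 = 10.5.
Method 1 values → pooled ranks: 13.53→10.5, 13.53→10.5, 11.24→3, 13.31→9, 11.21→2, 11.82→5
Rank sum = 10.5 + 10.5 + 3 + 9 + 2 + 5 = 40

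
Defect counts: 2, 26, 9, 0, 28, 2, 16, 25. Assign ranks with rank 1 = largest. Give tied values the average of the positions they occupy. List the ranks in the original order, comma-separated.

6.5, 2, 5, 8, 1, 6.5, 4, 3

Sorted (descending): 28, 26, 25, 16, 9, 2, 2, 0
The 2 values of 2 occupy positions 6–7 → average rank (6+7)/2 = 6.5.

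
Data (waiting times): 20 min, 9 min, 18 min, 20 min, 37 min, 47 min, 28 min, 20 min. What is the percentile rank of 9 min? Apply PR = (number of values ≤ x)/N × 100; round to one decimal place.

12.5

N = 8.
Strictly below 9: 0. Equal to 9: 1.
PR = 1/8 × 100 = 12.5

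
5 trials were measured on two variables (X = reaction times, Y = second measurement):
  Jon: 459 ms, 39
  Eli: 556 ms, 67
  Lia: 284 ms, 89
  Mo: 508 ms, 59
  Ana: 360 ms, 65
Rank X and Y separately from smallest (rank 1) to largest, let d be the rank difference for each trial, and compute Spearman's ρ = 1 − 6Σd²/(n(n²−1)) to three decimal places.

-0.300

Ranks of variable 1: 3, 5, 1, 4, 2
Ranks of variable 2: 1, 4, 5, 2, 3
d = r₁ − r₂: 2, 1, -4, 2, -1
d²: 4, 1, 16, 4, 1; Σd² = 26
ρ = 1 − 6·26/(5·24) = 1 − 156/120 = -0.300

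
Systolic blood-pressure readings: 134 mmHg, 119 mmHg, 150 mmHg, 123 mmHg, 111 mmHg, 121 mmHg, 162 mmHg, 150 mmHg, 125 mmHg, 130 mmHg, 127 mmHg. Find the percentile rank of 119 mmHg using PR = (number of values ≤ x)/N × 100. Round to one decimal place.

18.2

N = 11.
Strictly below 119: 1. Equal to 119: 1.
PR = 2/11 × 100 = 18.2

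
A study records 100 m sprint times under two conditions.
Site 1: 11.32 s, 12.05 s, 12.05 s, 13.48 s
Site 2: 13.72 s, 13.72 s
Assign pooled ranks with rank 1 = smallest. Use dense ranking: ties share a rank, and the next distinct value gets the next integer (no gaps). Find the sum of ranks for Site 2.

8

Sorted (ascending): 11.32, 12.05, 12.05, 13.48, 13.72, 13.72
The 2 values of 12.05 share dense rank 2.
The 2 values of 13.72 share dense rank 4.
Remaining distinct values take the next consecutive integers.
Site 2 values → pooled ranks: 13.72→4, 13.72→4
Rank sum = 4 + 4 = 8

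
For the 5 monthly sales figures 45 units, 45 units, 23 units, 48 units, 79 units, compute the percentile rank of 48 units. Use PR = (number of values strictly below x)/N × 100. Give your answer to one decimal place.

60.0

N = 5.
Strictly below 48: 3. Equal to 48: 1.
PR = 3/5 × 100 = 60.0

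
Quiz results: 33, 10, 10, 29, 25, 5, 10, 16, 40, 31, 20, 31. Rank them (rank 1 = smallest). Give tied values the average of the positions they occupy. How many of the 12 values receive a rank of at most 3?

4

Sorted (ascending): 5, 10, 10, 10, 16, 20, 25, 29, 31, 31, 33, 40
The 3 values of 10 occupy positions 2–4 → average rank 3.
The 2 values of 31 occupy positions 9–10 → average rank (9+10)/2 = 9.5.
Ranks ≤ 3: {1, 3, 3, 3} → 4 values.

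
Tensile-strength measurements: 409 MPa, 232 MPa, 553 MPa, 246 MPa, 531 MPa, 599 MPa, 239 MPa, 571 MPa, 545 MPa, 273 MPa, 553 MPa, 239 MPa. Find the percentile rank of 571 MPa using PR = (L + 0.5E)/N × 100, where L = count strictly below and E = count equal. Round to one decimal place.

N = 12.
Strictly below 571: 10. Equal to 571: 1.
PR = (10 + 0.5·1)/12 × 100 = 87.5

87.5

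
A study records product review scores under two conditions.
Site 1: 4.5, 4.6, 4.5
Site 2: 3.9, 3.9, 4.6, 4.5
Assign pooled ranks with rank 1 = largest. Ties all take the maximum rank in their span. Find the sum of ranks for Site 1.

Sorted (descending): 4.6, 4.6, 4.5, 4.5, 4.5, 3.9, 3.9
The 2 values of 4.6 occupy positions 1–2 → each gets rank 2.
The 3 values of 4.5 occupy positions 3–5 → each gets rank 5.
The 2 values of 3.9 occupy positions 6–7 → each gets rank 7.
Site 1 values → pooled ranks: 4.5→5, 4.6→2, 4.5→5
Rank sum = 5 + 2 + 5 = 12

12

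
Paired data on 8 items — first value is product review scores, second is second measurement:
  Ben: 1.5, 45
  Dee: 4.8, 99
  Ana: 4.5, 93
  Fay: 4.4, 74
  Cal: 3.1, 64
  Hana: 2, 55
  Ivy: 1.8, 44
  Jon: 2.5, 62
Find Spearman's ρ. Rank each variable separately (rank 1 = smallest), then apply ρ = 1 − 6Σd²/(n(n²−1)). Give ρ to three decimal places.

Ranks of variable 1: 1, 8, 7, 6, 5, 3, 2, 4
Ranks of variable 2: 2, 8, 7, 6, 5, 3, 1, 4
d = r₁ − r₂: -1, 0, 0, 0, 0, 0, 1, 0
d²: 1, 0, 0, 0, 0, 0, 1, 0; Σd² = 2
ρ = 1 − 6·2/(8·63) = 1 − 12/504 = 0.976

0.976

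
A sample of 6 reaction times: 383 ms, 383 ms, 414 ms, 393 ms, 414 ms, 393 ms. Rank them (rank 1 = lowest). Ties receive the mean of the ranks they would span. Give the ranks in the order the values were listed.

Sorted (ascending): 383, 383, 393, 393, 414, 414
The 2 values of 383 occupy positions 1–2 → average rank (1+2)/2 = 1.5.
The 2 values of 393 occupy positions 3–4 → average rank (3+4)/2 = 3.5.
The 2 values of 414 occupy positions 5–6 → average rank (5+6)/2 = 5.5.

1.5, 1.5, 5.5, 3.5, 5.5, 3.5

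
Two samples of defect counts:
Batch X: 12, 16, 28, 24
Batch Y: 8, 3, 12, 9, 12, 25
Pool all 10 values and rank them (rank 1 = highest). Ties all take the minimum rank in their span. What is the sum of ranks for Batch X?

13

Sorted (descending): 28, 25, 24, 16, 12, 12, 12, 9, 8, 3
The 3 values of 12 occupy positions 5–7 → each gets rank 5.
Batch X values → pooled ranks: 12→5, 16→4, 28→1, 24→3
Rank sum = 5 + 4 + 1 + 3 = 13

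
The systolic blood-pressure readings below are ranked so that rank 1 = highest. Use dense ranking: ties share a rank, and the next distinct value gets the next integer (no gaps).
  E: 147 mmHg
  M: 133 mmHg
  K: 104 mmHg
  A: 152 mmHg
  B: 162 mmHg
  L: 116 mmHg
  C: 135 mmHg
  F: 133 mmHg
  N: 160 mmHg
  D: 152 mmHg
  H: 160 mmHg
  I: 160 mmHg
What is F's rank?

6

Sorted (descending): 162, 160, 160, 160, 152, 152, 147, 135, 133, 133, 116, 104
The 3 values of 160 share dense rank 2.
The 2 values of 152 share dense rank 3.
The 2 values of 133 share dense rank 6.
Remaining distinct values take the next consecutive integers.
F has value 133 mmHg → rank 6.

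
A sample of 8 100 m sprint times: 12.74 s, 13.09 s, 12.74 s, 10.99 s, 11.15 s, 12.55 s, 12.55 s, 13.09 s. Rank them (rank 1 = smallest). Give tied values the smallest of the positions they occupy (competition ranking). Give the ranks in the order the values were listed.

5, 7, 5, 1, 2, 3, 3, 7

Sorted (ascending): 10.99, 11.15, 12.55, 12.55, 12.74, 12.74, 13.09, 13.09
The 2 values of 12.55 occupy positions 3–4 → each gets rank 3.
The 2 values of 12.74 occupy positions 5–6 → each gets rank 5.
The 2 values of 13.09 occupy positions 7–8 → each gets rank 7.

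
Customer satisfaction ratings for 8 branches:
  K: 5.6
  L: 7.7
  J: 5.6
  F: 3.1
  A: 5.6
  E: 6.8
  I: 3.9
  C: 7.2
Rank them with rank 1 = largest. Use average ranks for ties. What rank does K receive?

Sorted (descending): 7.7, 7.2, 6.8, 5.6, 5.6, 5.6, 3.9, 3.1
The 3 values of 5.6 occupy positions 4–6 → average rank 5.
K has value 5.6 → rank 5.

5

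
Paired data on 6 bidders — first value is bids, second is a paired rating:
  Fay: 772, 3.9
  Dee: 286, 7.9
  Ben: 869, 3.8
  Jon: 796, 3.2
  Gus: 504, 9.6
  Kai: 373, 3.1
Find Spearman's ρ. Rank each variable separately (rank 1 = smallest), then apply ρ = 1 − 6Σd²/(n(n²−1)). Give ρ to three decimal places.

-0.257

Ranks of variable 1: 4, 1, 6, 5, 3, 2
Ranks of variable 2: 4, 5, 3, 2, 6, 1
d = r₁ − r₂: 0, -4, 3, 3, -3, 1
d²: 0, 16, 9, 9, 9, 1; Σd² = 44
ρ = 1 − 6·44/(6·35) = 1 − 264/210 = -0.257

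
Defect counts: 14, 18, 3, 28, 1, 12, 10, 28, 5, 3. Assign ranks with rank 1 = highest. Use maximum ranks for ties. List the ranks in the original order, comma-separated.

4, 3, 9, 2, 10, 5, 6, 2, 7, 9

Sorted (descending): 28, 28, 18, 14, 12, 10, 5, 3, 3, 1
The 2 values of 28 occupy positions 1–2 → each gets rank 2.
The 2 values of 3 occupy positions 8–9 → each gets rank 9.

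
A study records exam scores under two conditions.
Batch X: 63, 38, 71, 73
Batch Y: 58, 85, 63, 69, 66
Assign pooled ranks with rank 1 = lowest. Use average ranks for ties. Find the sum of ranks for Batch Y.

25.5

Sorted (ascending): 38, 58, 63, 63, 66, 69, 71, 73, 85
The 2 values of 63 occupy positions 3–4 → average rank (3+4)/2 = 3.5.
Batch Y values → pooled ranks: 58→2, 85→9, 63→3.5, 69→6, 66→5
Rank sum = 2 + 9 + 3.5 + 6 + 5 = 25.5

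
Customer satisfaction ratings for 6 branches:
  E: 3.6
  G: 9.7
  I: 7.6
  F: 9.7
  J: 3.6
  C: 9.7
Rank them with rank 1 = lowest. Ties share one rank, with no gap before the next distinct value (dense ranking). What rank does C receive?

Sorted (ascending): 3.6, 3.6, 7.6, 9.7, 9.7, 9.7
The 2 values of 3.6 share dense rank 1.
The 3 values of 9.7 share dense rank 3.
Remaining distinct values take the next consecutive integers.
C has value 9.7 → rank 3.

3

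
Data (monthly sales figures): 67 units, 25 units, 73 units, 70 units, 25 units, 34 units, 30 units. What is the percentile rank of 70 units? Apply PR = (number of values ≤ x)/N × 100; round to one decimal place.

85.7

N = 7.
Strictly below 70: 5. Equal to 70: 1.
PR = 6/7 × 100 = 85.7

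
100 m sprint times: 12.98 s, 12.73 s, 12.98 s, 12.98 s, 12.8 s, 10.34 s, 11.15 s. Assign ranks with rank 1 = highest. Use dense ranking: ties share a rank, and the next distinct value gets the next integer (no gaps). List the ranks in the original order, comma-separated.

Sorted (descending): 12.98, 12.98, 12.98, 12.8, 12.73, 11.15, 10.34
The 3 values of 12.98 share dense rank 1.
Remaining distinct values take the next consecutive integers.

1, 3, 1, 1, 2, 5, 4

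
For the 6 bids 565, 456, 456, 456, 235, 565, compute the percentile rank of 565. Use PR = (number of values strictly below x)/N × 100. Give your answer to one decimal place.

66.7

N = 6.
Strictly below 565: 4. Equal to 565: 2.
PR = 4/6 × 100 = 66.7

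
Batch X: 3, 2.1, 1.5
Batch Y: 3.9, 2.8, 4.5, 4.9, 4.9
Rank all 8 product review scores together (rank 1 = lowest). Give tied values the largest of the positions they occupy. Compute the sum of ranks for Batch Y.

Sorted (ascending): 1.5, 2.1, 2.8, 3, 3.9, 4.5, 4.9, 4.9
The 2 values of 4.9 occupy positions 7–8 → each gets rank 8.
Batch Y values → pooled ranks: 3.9→5, 2.8→3, 4.5→6, 4.9→8, 4.9→8
Rank sum = 5 + 3 + 6 + 8 + 8 = 30

30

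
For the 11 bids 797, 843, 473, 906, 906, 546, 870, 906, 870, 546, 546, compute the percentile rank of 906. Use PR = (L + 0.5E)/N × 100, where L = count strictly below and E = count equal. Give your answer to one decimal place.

N = 11.
Strictly below 906: 8. Equal to 906: 3.
PR = (8 + 0.5·3)/11 × 100 = 86.4

86.4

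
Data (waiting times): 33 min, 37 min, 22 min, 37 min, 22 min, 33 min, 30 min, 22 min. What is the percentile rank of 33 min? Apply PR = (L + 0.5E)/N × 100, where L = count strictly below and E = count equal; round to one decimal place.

62.5

N = 8.
Strictly below 33: 4. Equal to 33: 2.
PR = (4 + 0.5·2)/8 × 100 = 62.5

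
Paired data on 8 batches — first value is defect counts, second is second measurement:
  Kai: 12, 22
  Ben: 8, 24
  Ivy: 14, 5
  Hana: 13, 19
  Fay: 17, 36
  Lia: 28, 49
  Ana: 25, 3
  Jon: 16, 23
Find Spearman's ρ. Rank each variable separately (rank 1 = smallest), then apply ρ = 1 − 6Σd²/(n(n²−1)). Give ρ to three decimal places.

0.167

Ranks of variable 1: 2, 1, 4, 3, 6, 8, 7, 5
Ranks of variable 2: 4, 6, 2, 3, 7, 8, 1, 5
d = r₁ − r₂: -2, -5, 2, 0, -1, 0, 6, 0
d²: 4, 25, 4, 0, 1, 0, 36, 0; Σd² = 70
ρ = 1 − 6·70/(8·63) = 1 − 420/504 = 0.167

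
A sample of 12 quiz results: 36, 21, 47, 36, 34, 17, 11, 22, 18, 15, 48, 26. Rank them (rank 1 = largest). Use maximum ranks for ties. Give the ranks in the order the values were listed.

Sorted (descending): 48, 47, 36, 36, 34, 26, 22, 21, 18, 17, 15, 11
The 2 values of 36 occupy positions 3–4 → each gets rank 4.

4, 8, 2, 4, 5, 10, 12, 7, 9, 11, 1, 6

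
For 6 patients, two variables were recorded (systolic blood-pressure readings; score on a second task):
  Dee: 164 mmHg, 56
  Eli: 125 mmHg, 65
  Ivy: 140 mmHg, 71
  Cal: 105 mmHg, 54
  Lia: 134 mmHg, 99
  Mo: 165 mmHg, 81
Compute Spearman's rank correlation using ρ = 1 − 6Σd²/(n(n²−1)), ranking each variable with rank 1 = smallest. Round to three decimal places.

Ranks of variable 1: 5, 2, 4, 1, 3, 6
Ranks of variable 2: 2, 3, 4, 1, 6, 5
d = r₁ − r₂: 3, -1, 0, 0, -3, 1
d²: 9, 1, 0, 0, 9, 1; Σd² = 20
ρ = 1 − 6·20/(6·35) = 1 − 120/210 = 0.429

0.429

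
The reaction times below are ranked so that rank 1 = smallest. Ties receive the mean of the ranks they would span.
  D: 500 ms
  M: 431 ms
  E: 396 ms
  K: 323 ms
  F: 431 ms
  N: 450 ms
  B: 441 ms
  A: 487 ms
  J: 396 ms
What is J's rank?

2.5

Sorted (ascending): 323, 396, 396, 431, 431, 441, 450, 487, 500
The 2 values of 396 occupy positions 2–3 → average rank (2+3)/2 = 2.5.
The 2 values of 431 occupy positions 4–5 → average rank (4+5)/2 = 4.5.
J has value 396 ms → rank 2.5.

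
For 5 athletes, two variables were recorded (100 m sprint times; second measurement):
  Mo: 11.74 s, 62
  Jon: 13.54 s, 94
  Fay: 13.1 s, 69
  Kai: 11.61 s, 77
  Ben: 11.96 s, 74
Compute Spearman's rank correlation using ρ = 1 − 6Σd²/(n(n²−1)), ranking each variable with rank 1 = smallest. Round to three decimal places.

Ranks of variable 1: 2, 5, 4, 1, 3
Ranks of variable 2: 1, 5, 2, 4, 3
d = r₁ − r₂: 1, 0, 2, -3, 0
d²: 1, 0, 4, 9, 0; Σd² = 14
ρ = 1 − 6·14/(5·24) = 1 − 84/120 = 0.300

0.300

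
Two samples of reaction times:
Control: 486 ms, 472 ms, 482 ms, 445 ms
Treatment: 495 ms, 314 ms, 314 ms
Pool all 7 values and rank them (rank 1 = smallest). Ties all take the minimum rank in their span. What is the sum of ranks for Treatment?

9

Sorted (ascending): 314, 314, 445, 472, 482, 486, 495
The 2 values of 314 occupy positions 1–2 → each gets rank 1.
Treatment values → pooled ranks: 495→7, 314→1, 314→1
Rank sum = 7 + 1 + 1 = 9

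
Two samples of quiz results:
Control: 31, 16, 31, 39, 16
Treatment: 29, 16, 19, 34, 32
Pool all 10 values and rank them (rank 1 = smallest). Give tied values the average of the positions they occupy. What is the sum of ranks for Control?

Sorted (ascending): 16, 16, 16, 19, 29, 31, 31, 32, 34, 39
The 3 values of 16 occupy positions 1–3 → average rank 2.
The 2 values of 31 occupy positions 6–7 → average rank (6+7)/2 = 6.5.
Control values → pooled ranks: 31→6.5, 16→2, 31→6.5, 39→10, 16→2
Rank sum = 6.5 + 2 + 6.5 + 10 + 2 = 27

27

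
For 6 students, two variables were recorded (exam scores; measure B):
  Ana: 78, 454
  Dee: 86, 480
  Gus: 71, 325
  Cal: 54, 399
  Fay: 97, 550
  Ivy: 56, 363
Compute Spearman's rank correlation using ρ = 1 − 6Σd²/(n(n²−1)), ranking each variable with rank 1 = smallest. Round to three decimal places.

0.771

Ranks of variable 1: 4, 5, 3, 1, 6, 2
Ranks of variable 2: 4, 5, 1, 3, 6, 2
d = r₁ − r₂: 0, 0, 2, -2, 0, 0
d²: 0, 0, 4, 4, 0, 0; Σd² = 8
ρ = 1 − 6·8/(6·35) = 1 − 48/210 = 0.771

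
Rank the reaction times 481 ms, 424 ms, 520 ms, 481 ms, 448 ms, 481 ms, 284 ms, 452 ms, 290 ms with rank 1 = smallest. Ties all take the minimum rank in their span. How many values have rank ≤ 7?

8

Sorted (ascending): 284, 290, 424, 448, 452, 481, 481, 481, 520
The 3 values of 481 occupy positions 6–8 → each gets rank 6.
Ranks ≤ 7: {1, 2, 3, 4, 5, 6, 6, 6} → 8 values.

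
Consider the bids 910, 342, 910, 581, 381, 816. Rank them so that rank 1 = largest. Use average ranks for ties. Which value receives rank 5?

381

Sorted (descending): 910, 910, 816, 581, 381, 342
The 2 values of 910 occupy positions 1–2 → average rank (1+2)/2 = 1.5.
Rank 5 → value 381.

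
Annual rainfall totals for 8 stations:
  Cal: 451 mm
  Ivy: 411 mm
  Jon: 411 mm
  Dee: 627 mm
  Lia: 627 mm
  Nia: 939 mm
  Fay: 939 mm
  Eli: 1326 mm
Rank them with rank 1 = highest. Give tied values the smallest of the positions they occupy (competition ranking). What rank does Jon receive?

7

Sorted (descending): 1326, 939, 939, 627, 627, 451, 411, 411
The 2 values of 939 occupy positions 2–3 → each gets rank 2.
The 2 values of 627 occupy positions 4–5 → each gets rank 4.
The 2 values of 411 occupy positions 7–8 → each gets rank 7.
Jon has value 411 mm → rank 7.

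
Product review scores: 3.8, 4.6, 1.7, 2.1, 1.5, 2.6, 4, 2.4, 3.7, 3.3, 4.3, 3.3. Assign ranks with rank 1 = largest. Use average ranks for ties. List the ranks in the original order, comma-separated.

4, 1, 11, 10, 12, 8, 3, 9, 5, 6.5, 2, 6.5

Sorted (descending): 4.6, 4.3, 4, 3.8, 3.7, 3.3, 3.3, 2.6, 2.4, 2.1, 1.7, 1.5
The 2 values of 3.3 occupy positions 6–7 → average rank (6+7)/2 = 6.5.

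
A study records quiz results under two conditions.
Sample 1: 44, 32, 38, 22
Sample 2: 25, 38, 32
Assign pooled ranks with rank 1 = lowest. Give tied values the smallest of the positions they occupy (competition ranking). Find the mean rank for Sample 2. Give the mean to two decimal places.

3.33

Sorted (ascending): 22, 25, 32, 32, 38, 38, 44
The 2 values of 32 occupy positions 3–4 → each gets rank 3.
The 2 values of 38 occupy positions 5–6 → each gets rank 5.
Sample 2 values → pooled ranks: 25→2, 38→5, 32→3
Mean rank = (2 + 5 + 3) / 3 = 3.33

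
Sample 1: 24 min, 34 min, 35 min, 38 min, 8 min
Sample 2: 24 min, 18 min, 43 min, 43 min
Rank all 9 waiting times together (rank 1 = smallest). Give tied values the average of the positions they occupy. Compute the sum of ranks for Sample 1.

22.5

Sorted (ascending): 8, 18, 24, 24, 34, 35, 38, 43, 43
The 2 values of 24 occupy positions 3–4 → average rank (3+4)/2 = 3.5.
The 2 values of 43 occupy positions 8–9 → average rank (8+9)/2 = 8.5.
Sample 1 values → pooled ranks: 24→3.5, 34→5, 35→6, 38→7, 8→1
Rank sum = 3.5 + 5 + 6 + 7 + 1 = 22.5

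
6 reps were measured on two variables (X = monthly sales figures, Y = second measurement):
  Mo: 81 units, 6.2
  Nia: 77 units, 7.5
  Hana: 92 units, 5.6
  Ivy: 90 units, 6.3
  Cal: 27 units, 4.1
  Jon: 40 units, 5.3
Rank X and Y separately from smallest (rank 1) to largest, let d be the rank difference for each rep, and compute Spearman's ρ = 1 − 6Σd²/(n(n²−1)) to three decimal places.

0.486

Ranks of variable 1: 4, 3, 6, 5, 1, 2
Ranks of variable 2: 4, 6, 3, 5, 1, 2
d = r₁ − r₂: 0, -3, 3, 0, 0, 0
d²: 0, 9, 9, 0, 0, 0; Σd² = 18
ρ = 1 − 6·18/(6·35) = 1 − 108/210 = 0.486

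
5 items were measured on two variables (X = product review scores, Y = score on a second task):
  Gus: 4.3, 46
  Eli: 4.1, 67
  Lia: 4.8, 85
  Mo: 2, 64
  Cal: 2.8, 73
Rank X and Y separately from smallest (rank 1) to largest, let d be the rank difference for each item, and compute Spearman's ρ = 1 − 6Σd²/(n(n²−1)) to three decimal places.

0.300

Ranks of variable 1: 4, 3, 5, 1, 2
Ranks of variable 2: 1, 3, 5, 2, 4
d = r₁ − r₂: 3, 0, 0, -1, -2
d²: 9, 0, 0, 1, 4; Σd² = 14
ρ = 1 − 6·14/(5·24) = 1 − 84/120 = 0.300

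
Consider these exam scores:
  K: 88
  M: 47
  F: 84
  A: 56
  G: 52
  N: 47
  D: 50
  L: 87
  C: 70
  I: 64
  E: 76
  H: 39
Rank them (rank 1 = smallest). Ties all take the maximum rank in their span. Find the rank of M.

3

Sorted (ascending): 39, 47, 47, 50, 52, 56, 64, 70, 76, 84, 87, 88
The 2 values of 47 occupy positions 2–3 → each gets rank 3.
M has value 47 → rank 3.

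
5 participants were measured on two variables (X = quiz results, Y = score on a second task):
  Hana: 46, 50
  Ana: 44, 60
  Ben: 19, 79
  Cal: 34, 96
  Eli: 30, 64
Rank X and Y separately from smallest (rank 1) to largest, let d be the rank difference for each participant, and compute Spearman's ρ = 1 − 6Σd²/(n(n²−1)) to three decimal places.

-0.700

Ranks of variable 1: 5, 4, 1, 3, 2
Ranks of variable 2: 1, 2, 4, 5, 3
d = r₁ − r₂: 4, 2, -3, -2, -1
d²: 16, 4, 9, 4, 1; Σd² = 34
ρ = 1 − 6·34/(5·24) = 1 − 204/120 = -0.700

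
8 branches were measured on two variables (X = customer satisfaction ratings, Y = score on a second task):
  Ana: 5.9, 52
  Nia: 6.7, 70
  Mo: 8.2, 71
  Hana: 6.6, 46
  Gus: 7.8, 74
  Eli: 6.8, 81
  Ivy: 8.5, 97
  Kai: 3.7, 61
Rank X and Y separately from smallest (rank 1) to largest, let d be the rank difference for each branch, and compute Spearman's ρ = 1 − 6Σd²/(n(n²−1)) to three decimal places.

0.810

Ranks of variable 1: 2, 4, 7, 3, 6, 5, 8, 1
Ranks of variable 2: 2, 4, 5, 1, 6, 7, 8, 3
d = r₁ − r₂: 0, 0, 2, 2, 0, -2, 0, -2
d²: 0, 0, 4, 4, 0, 4, 0, 4; Σd² = 16
ρ = 1 − 6·16/(8·63) = 1 − 96/504 = 0.810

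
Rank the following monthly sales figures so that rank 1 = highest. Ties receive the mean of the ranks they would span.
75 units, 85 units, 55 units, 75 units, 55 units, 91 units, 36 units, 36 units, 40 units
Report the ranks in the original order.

Sorted (descending): 91, 85, 75, 75, 55, 55, 40, 36, 36
The 2 values of 75 occupy positions 3–4 → average rank (3+4)/2 = 3.5.
The 2 values of 55 occupy positions 5–6 → average rank (5+6)/2 = 5.5.
The 2 values of 36 occupy positions 8–9 → average rank (8+9)/2 = 8.5.

3.5, 2, 5.5, 3.5, 5.5, 1, 8.5, 8.5, 7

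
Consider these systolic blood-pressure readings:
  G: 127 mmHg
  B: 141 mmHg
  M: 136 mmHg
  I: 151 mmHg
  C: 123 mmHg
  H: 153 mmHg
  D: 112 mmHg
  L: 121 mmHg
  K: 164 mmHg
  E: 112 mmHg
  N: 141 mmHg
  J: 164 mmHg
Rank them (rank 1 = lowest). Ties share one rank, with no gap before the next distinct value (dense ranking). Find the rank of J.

Sorted (ascending): 112, 112, 121, 123, 127, 136, 141, 141, 151, 153, 164, 164
The 2 values of 112 share dense rank 1.
The 2 values of 141 share dense rank 6.
The 2 values of 164 share dense rank 9.
Remaining distinct values take the next consecutive integers.
J has value 164 mmHg → rank 9.

9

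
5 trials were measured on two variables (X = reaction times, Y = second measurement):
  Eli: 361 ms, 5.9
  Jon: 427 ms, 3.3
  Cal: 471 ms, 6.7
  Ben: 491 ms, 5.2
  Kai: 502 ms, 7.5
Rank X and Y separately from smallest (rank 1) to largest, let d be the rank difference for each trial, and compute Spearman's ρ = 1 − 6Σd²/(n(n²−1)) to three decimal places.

0.500

Ranks of variable 1: 1, 2, 3, 4, 5
Ranks of variable 2: 3, 1, 4, 2, 5
d = r₁ − r₂: -2, 1, -1, 2, 0
d²: 4, 1, 1, 4, 0; Σd² = 10
ρ = 1 − 6·10/(5·24) = 1 − 60/120 = 0.500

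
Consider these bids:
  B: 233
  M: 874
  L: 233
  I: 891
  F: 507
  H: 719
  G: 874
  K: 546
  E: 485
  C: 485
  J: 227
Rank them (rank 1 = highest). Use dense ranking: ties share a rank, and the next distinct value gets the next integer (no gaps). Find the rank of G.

Sorted (descending): 891, 874, 874, 719, 546, 507, 485, 485, 233, 233, 227
The 2 values of 874 share dense rank 2.
The 2 values of 485 share dense rank 6.
The 2 values of 233 share dense rank 7.
Remaining distinct values take the next consecutive integers.
G has value 874 → rank 2.

2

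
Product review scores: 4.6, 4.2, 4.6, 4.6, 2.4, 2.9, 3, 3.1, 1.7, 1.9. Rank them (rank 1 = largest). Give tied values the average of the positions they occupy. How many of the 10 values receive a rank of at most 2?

Sorted (descending): 4.6, 4.6, 4.6, 4.2, 3.1, 3, 2.9, 2.4, 1.9, 1.7
The 3 values of 4.6 occupy positions 1–3 → average rank 2.
Ranks ≤ 2: {2, 2, 2} → 3 values.

3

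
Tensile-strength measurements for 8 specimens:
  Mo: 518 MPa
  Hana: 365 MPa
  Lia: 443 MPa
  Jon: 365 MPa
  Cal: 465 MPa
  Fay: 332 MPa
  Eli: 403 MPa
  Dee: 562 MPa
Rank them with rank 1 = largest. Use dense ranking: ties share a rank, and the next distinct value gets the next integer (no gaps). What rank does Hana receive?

6

Sorted (descending): 562, 518, 465, 443, 403, 365, 365, 332
The 2 values of 365 share dense rank 6.
Remaining distinct values take the next consecutive integers.
Hana has value 365 MPa → rank 6.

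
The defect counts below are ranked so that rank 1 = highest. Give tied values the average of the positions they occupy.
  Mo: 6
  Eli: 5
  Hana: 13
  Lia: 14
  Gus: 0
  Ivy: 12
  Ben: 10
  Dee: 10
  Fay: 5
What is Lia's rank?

1

Sorted (descending): 14, 13, 12, 10, 10, 6, 5, 5, 0
The 2 values of 10 occupy positions 4–5 → average rank (4+5)/2 = 4.5.
The 2 values of 5 occupy positions 7–8 → average rank (7+8)/2 = 7.5.
Lia has value 14 → rank 1.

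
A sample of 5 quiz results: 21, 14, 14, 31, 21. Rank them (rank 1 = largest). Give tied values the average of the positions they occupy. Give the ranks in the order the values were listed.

2.5, 4.5, 4.5, 1, 2.5

Sorted (descending): 31, 21, 21, 14, 14
The 2 values of 21 occupy positions 2–3 → average rank (2+3)/2 = 2.5.
The 2 values of 14 occupy positions 4–5 → average rank (4+5)/2 = 4.5.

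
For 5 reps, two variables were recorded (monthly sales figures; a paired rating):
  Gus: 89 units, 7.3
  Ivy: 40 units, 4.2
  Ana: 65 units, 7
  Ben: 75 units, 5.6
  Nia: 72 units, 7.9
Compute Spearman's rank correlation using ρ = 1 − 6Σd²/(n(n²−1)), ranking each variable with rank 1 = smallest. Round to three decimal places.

0.500

Ranks of variable 1: 5, 1, 2, 4, 3
Ranks of variable 2: 4, 1, 3, 2, 5
d = r₁ − r₂: 1, 0, -1, 2, -2
d²: 1, 0, 1, 4, 4; Σd² = 10
ρ = 1 − 6·10/(5·24) = 1 − 60/120 = 0.500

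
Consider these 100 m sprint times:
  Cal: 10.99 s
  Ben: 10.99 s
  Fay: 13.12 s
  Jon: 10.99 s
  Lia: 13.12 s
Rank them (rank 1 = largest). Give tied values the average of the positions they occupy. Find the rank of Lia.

1.5

Sorted (descending): 13.12, 13.12, 10.99, 10.99, 10.99
The 2 values of 13.12 occupy positions 1–2 → average rank (1+2)/2 = 1.5.
The 3 values of 10.99 occupy positions 3–5 → average rank 4.
Lia has value 13.12 s → rank 1.5.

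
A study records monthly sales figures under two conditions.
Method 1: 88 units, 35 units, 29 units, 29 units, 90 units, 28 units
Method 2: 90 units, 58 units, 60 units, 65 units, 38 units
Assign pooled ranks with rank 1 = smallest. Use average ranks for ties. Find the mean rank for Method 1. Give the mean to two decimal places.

4.92

Sorted (ascending): 28, 29, 29, 35, 38, 58, 60, 65, 88, 90, 90
The 2 values of 29 occupy positions 2–3 → average rank (2+3)/2 = 2.5.
The 2 values of 90 occupy positions 10–11 → average rank (10+11)/2 = 10.5.
Method 1 values → pooled ranks: 88→9, 35→4, 29→2.5, 29→2.5, 90→10.5, 28→1
Mean rank = (9 + 4 + 2.5 + 2.5 + 10.5 + 1) / 6 = 4.92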